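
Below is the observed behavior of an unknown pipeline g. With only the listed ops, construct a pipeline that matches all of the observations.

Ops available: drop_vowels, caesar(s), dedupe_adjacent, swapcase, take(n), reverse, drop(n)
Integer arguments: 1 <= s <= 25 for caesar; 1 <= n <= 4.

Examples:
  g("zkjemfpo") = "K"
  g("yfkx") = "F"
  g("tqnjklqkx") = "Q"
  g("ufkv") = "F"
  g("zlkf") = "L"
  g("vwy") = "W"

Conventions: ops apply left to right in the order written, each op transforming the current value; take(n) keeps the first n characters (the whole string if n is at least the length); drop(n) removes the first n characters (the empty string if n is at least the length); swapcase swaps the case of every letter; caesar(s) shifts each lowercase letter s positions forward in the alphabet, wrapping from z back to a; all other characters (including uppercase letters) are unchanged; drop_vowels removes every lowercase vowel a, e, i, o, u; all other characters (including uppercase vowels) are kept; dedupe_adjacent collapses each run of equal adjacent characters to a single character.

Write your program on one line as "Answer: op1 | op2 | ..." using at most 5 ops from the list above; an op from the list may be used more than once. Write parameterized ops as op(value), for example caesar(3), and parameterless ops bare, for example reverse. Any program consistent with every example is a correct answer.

take(2) | reverse | take(1) | swapcase

Check, running the answer program on each example:
  "zkjemfpo" -> "zk" -> "kz" -> "k" -> "K"
  "yfkx" -> "yf" -> "fy" -> "f" -> "F"
  "tqnjklqkx" -> "tq" -> "qt" -> "q" -> "Q"
  "ufkv" -> "uf" -> "fu" -> "f" -> "F"
  "zlkf" -> "zl" -> "lz" -> "l" -> "L"
  "vwy" -> "vw" -> "wv" -> "w" -> "W"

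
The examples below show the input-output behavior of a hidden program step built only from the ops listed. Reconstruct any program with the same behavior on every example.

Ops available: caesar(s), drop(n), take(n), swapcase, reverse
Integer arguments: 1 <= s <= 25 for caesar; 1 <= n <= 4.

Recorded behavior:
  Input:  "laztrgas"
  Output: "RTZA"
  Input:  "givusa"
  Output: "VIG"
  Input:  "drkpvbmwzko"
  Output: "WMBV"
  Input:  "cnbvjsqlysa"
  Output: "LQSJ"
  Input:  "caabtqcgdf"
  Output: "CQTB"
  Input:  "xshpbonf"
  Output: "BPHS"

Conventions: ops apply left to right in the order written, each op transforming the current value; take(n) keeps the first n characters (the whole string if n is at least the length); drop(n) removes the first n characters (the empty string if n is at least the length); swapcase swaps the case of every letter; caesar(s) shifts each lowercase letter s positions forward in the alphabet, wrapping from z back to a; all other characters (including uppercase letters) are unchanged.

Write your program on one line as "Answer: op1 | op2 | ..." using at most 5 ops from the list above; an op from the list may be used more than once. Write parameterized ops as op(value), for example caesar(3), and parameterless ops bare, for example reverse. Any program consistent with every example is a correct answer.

reverse | drop(3) | swapcase | take(4)

Check, running the answer program on each example:
  "laztrgas" -> "sagrtzal" -> "rtzal" -> "RTZAL" -> "RTZA"
  "givusa" -> "asuvig" -> "vig" -> "VIG" -> "VIG"
  "drkpvbmwzko" -> "okzwmbvpkrd" -> "wmbvpkrd" -> "WMBVPKRD" -> "WMBV"
  "cnbvjsqlysa" -> "asylqsjvbnc" -> "lqsjvbnc" -> "LQSJVBNC" -> "LQSJ"
  "caabtqcgdf" -> "fdgcqtbaac" -> "cqtbaac" -> "CQTBAAC" -> "CQTB"
  "xshpbonf" -> "fnobphsx" -> "bphsx" -> "BPHSX" -> "BPHS"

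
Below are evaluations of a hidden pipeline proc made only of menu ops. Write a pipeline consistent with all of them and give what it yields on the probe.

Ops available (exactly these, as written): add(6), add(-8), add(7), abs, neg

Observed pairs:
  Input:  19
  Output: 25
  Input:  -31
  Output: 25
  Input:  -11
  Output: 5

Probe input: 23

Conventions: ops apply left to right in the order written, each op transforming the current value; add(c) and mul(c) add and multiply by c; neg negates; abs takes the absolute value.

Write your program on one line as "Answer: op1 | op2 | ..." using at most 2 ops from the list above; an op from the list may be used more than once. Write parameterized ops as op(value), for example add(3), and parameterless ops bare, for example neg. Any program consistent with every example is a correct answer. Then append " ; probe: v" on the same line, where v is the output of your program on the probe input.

add(6) | abs ; probe: 29

Check, running the answer program on each example:
  19 -> 25 -> 25
  -31 -> -25 -> 25
  -11 -> -5 -> 5
  probe: 23 -> 29 -> 29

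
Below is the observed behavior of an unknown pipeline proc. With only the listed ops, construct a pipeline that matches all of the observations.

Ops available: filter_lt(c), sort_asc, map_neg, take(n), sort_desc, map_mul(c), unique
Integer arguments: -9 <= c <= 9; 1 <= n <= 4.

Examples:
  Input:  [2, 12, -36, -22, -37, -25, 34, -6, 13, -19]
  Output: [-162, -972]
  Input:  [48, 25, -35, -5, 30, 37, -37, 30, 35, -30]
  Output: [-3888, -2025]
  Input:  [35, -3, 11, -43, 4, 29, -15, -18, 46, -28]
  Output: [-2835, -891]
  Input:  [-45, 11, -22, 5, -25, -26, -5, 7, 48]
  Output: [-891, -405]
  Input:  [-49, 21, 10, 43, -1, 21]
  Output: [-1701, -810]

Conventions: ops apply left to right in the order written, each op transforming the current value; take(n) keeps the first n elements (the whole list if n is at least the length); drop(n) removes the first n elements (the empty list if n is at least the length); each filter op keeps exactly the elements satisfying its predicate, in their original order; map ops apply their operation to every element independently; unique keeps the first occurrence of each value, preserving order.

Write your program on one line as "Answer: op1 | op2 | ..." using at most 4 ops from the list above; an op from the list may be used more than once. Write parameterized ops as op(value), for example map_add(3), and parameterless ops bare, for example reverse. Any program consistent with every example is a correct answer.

map_mul(9) | map_mul(-9) | filter_lt(-9) | take(2)

Check, running the answer program on each example:
  [2, 12, -36, -22, -37, -25, 34, -6, 13, -19] -> [18, 108, -324, -198, -333, -225, 306, -54, 117, -171] -> [-162, -972, 2916, 1782, 2997, 2025, -2754, 486, -1053, 1539] -> [-162, -972, -2754, -1053] -> [-162, -972]
  [48, 25, -35, -5, 30, 37, -37, 30, 35, -30] -> [432, 225, -315, -45, 270, 333, -333, 270, 315, -270] -> [-3888, -2025, 2835, 405, -2430, -2997, 2997, -2430, -2835, 2430] -> [-3888, -2025, -2430, -2997, -2430, -2835] -> [-3888, -2025]
  [35, -3, 11, -43, 4, 29, -15, -18, 46, -28] -> [315, -27, 99, -387, 36, 261, -135, -162, 414, -252] -> [-2835, 243, -891, 3483, -324, -2349, 1215, 1458, -3726, 2268] -> [-2835, -891, -324, -2349, -3726] -> [-2835, -891]
  [-45, 11, -22, 5, -25, -26, -5, 7, 48] -> [-405, 99, -198, 45, -225, -234, -45, 63, 432] -> [3645, -891, 1782, -405, 2025, 2106, 405, -567, -3888] -> [-891, -405, -567, -3888] -> [-891, -405]
  [-49, 21, 10, 43, -1, 21] -> [-441, 189, 90, 387, -9, 189] -> [3969, -1701, -810, -3483, 81, -1701] -> [-1701, -810, -3483, -1701] -> [-1701, -810]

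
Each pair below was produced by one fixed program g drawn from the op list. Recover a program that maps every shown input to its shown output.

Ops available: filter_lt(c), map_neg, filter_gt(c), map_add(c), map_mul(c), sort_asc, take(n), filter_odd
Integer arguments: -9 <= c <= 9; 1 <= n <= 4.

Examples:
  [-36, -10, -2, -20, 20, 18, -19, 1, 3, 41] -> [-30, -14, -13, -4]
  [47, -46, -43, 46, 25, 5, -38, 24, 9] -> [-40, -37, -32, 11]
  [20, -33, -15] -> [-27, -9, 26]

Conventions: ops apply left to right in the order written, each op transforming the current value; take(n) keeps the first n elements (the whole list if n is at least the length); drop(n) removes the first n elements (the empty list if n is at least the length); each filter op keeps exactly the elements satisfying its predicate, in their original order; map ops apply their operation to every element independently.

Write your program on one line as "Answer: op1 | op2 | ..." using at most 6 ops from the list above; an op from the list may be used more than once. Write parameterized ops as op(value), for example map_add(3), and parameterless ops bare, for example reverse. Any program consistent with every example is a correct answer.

sort_asc | map_add(7) | map_add(-8) | take(4) | map_add(7)

Check, running the answer program on each example:
  [-36, -10, -2, -20, 20, 18, -19, 1, 3, 41] -> [-36, -20, -19, -10, -2, 1, 3, 18, 20, 41] -> [-29, -13, -12, -3, 5, 8, 10, 25, 27, 48] -> [-37, -21, -20, -11, -3, 0, 2, 17, 19, 40] -> [-37, -21, -20, -11] -> [-30, -14, -13, -4]
  [47, -46, -43, 46, 25, 5, -38, 24, 9] -> [-46, -43, -38, 5, 9, 24, 25, 46, 47] -> [-39, -36, -31, 12, 16, 31, 32, 53, 54] -> [-47, -44, -39, 4, 8, 23, 24, 45, 46] -> [-47, -44, -39, 4] -> [-40, -37, -32, 11]
  [20, -33, -15] -> [-33, -15, 20] -> [-26, -8, 27] -> [-34, -16, 19] -> [-34, -16, 19] -> [-27, -9, 26]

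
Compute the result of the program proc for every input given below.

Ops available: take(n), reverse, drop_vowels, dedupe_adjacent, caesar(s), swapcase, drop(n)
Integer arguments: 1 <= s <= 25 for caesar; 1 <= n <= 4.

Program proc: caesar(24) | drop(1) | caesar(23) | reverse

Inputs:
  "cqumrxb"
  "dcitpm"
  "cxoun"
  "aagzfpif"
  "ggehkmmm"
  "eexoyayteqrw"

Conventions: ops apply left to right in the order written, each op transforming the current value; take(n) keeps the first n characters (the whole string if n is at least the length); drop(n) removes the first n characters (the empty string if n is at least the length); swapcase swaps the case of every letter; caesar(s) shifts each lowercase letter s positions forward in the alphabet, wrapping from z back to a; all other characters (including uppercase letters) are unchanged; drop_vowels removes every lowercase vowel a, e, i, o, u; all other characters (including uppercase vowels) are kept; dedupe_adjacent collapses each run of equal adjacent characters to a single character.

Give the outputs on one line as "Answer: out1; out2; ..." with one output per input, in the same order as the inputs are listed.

Execution, op by op:
  "cqumrxb" -> "aoskpvz" -> "oskpvz" -> "lphmsw" -> "wsmhpl"
  "dcitpm" -> "bagrnk" -> "agrnk" -> "xdokh" -> "hkodx"
  "cxoun" -> "avmsl" -> "vmsl" -> "sjpi" -> "ipjs"
  "aagzfpif" -> "yyexdngd" -> "yexdngd" -> "vbuakda" -> "adkaubv"
  "ggehkmmm" -> "eecfikkk" -> "ecfikkk" -> "bzcfhhh" -> "hhhfczb"
  "eexoyayteqrw" -> "ccvmwywrcopu" -> "cvmwywrcopu" -> "zsjtvtozlmr" -> "rmlzotvtjsz"

"wsmhpl"; "hkodx"; "ipjs"; "adkaubv"; "hhhfczb"; "rmlzotvtjsz"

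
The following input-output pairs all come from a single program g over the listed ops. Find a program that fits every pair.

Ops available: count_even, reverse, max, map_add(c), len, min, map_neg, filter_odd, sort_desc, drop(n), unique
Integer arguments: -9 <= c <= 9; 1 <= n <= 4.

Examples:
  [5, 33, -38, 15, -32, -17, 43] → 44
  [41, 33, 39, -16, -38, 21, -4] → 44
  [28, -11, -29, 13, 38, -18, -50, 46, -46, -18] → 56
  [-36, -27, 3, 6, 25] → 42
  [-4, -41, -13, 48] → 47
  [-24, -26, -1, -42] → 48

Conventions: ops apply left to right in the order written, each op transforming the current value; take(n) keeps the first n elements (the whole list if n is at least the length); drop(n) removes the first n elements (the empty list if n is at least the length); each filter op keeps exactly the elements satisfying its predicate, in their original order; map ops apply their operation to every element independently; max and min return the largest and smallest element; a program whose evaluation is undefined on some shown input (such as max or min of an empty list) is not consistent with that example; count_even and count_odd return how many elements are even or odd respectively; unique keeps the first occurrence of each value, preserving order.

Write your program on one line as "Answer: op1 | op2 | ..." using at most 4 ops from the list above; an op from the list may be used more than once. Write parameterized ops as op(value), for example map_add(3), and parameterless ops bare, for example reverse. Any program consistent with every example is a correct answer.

map_neg | map_add(6) | max

Check, running the answer program on each example:
  [5, 33, -38, 15, -32, -17, 43] -> [-5, -33, 38, -15, 32, 17, -43] -> [1, -27, 44, -9, 38, 23, -37] -> 44
  [41, 33, 39, -16, -38, 21, -4] -> [-41, -33, -39, 16, 38, -21, 4] -> [-35, -27, -33, 22, 44, -15, 10] -> 44
  [28, -11, -29, 13, 38, -18, -50, 46, -46, -18] -> [-28, 11, 29, -13, -38, 18, 50, -46, 46, 18] -> [-22, 17, 35, -7, -32, 24, 56, -40, 52, 24] -> 56
  [-36, -27, 3, 6, 25] -> [36, 27, -3, -6, -25] -> [42, 33, 3, 0, -19] -> 42
  [-4, -41, -13, 48] -> [4, 41, 13, -48] -> [10, 47, 19, -42] -> 47
  [-24, -26, -1, -42] -> [24, 26, 1, 42] -> [30, 32, 7, 48] -> 48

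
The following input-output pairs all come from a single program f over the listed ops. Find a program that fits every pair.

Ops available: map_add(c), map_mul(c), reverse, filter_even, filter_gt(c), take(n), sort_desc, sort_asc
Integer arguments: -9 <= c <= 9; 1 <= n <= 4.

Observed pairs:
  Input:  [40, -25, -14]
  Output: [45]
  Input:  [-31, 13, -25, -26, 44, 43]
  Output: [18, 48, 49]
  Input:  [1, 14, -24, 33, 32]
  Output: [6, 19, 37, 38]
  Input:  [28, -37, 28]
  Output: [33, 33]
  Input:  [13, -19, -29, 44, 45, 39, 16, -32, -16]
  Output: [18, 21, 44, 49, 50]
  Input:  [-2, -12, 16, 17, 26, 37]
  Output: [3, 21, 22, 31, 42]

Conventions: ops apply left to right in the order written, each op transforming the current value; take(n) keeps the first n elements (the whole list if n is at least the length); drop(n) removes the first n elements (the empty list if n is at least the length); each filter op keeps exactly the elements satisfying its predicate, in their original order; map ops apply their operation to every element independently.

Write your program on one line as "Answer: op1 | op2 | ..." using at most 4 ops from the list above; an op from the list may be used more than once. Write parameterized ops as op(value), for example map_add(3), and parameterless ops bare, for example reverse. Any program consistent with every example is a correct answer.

filter_gt(-3) | reverse | map_add(5) | sort_asc

Check, running the answer program on each example:
  [40, -25, -14] -> [40] -> [40] -> [45] -> [45]
  [-31, 13, -25, -26, 44, 43] -> [13, 44, 43] -> [43, 44, 13] -> [48, 49, 18] -> [18, 48, 49]
  [1, 14, -24, 33, 32] -> [1, 14, 33, 32] -> [32, 33, 14, 1] -> [37, 38, 19, 6] -> [6, 19, 37, 38]
  [28, -37, 28] -> [28, 28] -> [28, 28] -> [33, 33] -> [33, 33]
  [13, -19, -29, 44, 45, 39, 16, -32, -16] -> [13, 44, 45, 39, 16] -> [16, 39, 45, 44, 13] -> [21, 44, 50, 49, 18] -> [18, 21, 44, 49, 50]
  [-2, -12, 16, 17, 26, 37] -> [-2, 16, 17, 26, 37] -> [37, 26, 17, 16, -2] -> [42, 31, 22, 21, 3] -> [3, 21, 22, 31, 42]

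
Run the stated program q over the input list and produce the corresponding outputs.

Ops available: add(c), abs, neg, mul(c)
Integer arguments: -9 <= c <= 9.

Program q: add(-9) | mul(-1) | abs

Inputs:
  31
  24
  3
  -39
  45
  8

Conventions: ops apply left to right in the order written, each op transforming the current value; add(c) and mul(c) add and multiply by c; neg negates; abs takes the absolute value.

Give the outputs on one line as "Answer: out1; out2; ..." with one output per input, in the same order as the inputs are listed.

Execution, op by op:
  31 -> 22 -> -22 -> 22
  24 -> 15 -> -15 -> 15
  3 -> -6 -> 6 -> 6
  -39 -> -48 -> 48 -> 48
  45 -> 36 -> -36 -> 36
  8 -> -1 -> 1 -> 1

22; 15; 6; 48; 36; 1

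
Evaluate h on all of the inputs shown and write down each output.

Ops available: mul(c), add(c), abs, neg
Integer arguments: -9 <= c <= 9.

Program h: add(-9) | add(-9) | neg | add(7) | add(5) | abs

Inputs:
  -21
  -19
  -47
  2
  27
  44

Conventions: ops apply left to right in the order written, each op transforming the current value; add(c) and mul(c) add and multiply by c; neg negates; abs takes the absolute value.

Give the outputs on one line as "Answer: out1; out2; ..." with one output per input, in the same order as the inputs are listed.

Execution, op by op:
  -21 -> -30 -> -39 -> 39 -> 46 -> 51 -> 51
  -19 -> -28 -> -37 -> 37 -> 44 -> 49 -> 49
  -47 -> -56 -> -65 -> 65 -> 72 -> 77 -> 77
  2 -> -7 -> -16 -> 16 -> 23 -> 28 -> 28
  27 -> 18 -> 9 -> -9 -> -2 -> 3 -> 3
  44 -> 35 -> 26 -> -26 -> -19 -> -14 -> 14

51; 49; 77; 28; 3; 14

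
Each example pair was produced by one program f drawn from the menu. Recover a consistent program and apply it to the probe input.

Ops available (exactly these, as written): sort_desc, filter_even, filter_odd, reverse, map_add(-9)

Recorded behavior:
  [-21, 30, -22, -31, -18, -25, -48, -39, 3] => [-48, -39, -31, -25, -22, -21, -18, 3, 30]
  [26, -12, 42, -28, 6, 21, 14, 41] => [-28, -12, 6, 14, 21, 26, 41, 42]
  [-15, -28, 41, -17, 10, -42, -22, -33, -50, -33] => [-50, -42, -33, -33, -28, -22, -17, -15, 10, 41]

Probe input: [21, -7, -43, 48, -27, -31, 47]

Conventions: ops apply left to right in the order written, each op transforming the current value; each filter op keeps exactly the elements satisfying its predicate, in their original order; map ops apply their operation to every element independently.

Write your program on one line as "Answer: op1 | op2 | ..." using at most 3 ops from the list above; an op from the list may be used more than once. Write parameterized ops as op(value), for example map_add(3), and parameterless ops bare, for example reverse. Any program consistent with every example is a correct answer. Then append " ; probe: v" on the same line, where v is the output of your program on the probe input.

sort_desc | reverse ; probe: [-43, -31, -27, -7, 21, 47, 48]

Check, running the answer program on each example:
  [-21, 30, -22, -31, -18, -25, -48, -39, 3] -> [30, 3, -18, -21, -22, -25, -31, -39, -48] -> [-48, -39, -31, -25, -22, -21, -18, 3, 30]
  [26, -12, 42, -28, 6, 21, 14, 41] -> [42, 41, 26, 21, 14, 6, -12, -28] -> [-28, -12, 6, 14, 21, 26, 41, 42]
  [-15, -28, 41, -17, 10, -42, -22, -33, -50, -33] -> [41, 10, -15, -17, -22, -28, -33, -33, -42, -50] -> [-50, -42, -33, -33, -28, -22, -17, -15, 10, 41]
  probe: [21, -7, -43, 48, -27, -31, 47] -> [48, 47, 21, -7, -27, -31, -43] -> [-43, -31, -27, -7, 21, 47, 48]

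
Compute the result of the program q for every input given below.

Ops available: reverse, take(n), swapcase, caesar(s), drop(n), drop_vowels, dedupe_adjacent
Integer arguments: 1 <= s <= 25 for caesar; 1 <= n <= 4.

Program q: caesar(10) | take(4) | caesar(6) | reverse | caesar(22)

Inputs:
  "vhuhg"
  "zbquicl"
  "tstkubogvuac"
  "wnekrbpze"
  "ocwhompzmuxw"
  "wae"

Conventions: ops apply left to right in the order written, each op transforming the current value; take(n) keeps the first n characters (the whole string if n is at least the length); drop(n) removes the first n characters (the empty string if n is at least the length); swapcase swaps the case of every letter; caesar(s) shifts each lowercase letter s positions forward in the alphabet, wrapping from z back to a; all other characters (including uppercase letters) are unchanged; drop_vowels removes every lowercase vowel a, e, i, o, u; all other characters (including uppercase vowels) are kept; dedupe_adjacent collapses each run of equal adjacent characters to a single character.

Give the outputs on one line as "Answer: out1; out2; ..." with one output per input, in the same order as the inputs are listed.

"tgth"; "gcnl"; "wfef"; "wqzi"; "tioa"; "qmi"

Execution, op by op:
  "vhuhg" -> "frerq" -> "frer" -> "lxkx" -> "xkxl" -> "tgth"
  "zbquicl" -> "jlaesmv" -> "jlae" -> "prgk" -> "kgrp" -> "gcnl"
  "tstkubogvuac" -> "dcduelyqfekm" -> "dcdu" -> "jija" -> "ajij" -> "wfef"
  "wnekrbpze" -> "gxoublzjo" -> "gxou" -> "mdua" -> "audm" -> "wqzi"
  "ocwhompzmuxw" -> "ymgrywzjwehg" -> "ymgr" -> "esmx" -> "xmse" -> "tioa"
  "wae" -> "gko" -> "gko" -> "mqu" -> "uqm" -> "qmi"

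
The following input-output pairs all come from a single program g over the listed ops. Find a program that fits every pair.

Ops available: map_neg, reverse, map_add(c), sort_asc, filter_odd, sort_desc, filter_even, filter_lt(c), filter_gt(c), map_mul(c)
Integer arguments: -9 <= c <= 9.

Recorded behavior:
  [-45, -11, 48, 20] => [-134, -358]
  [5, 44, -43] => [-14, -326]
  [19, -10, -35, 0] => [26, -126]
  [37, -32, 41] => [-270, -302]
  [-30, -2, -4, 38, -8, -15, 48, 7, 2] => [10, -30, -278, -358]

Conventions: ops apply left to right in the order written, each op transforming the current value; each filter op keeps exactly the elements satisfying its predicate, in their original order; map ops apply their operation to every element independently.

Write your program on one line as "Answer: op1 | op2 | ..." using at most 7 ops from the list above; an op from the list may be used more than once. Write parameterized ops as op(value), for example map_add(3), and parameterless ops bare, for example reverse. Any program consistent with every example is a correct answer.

map_add(-3) | filter_gt(-5) | map_mul(-8) | reverse | map_add(2) | sort_desc

Check, running the answer program on each example:
  [-45, -11, 48, 20] -> [-48, -14, 45, 17] -> [45, 17] -> [-360, -136] -> [-136, -360] -> [-134, -358] -> [-134, -358]
  [5, 44, -43] -> [2, 41, -46] -> [2, 41] -> [-16, -328] -> [-328, -16] -> [-326, -14] -> [-14, -326]
  [19, -10, -35, 0] -> [16, -13, -38, -3] -> [16, -3] -> [-128, 24] -> [24, -128] -> [26, -126] -> [26, -126]
  [37, -32, 41] -> [34, -35, 38] -> [34, 38] -> [-272, -304] -> [-304, -272] -> [-302, -270] -> [-270, -302]
  [-30, -2, -4, 38, -8, -15, 48, 7, 2] -> [-33, -5, -7, 35, -11, -18, 45, 4, -1] -> [35, 45, 4, -1] -> [-280, -360, -32, 8] -> [8, -32, -360, -280] -> [10, -30, -358, -278] -> [10, -30, -278, -358]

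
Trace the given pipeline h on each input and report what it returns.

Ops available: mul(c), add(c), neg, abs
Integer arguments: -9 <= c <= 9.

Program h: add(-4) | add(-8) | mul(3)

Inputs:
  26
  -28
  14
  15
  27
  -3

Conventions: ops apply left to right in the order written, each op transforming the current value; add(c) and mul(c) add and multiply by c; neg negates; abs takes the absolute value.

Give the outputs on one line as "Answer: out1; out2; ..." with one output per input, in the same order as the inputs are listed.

Execution, op by op:
  26 -> 22 -> 14 -> 42
  -28 -> -32 -> -40 -> -120
  14 -> 10 -> 2 -> 6
  15 -> 11 -> 3 -> 9
  27 -> 23 -> 15 -> 45
  -3 -> -7 -> -15 -> -45

42; -120; 6; 9; 45; -45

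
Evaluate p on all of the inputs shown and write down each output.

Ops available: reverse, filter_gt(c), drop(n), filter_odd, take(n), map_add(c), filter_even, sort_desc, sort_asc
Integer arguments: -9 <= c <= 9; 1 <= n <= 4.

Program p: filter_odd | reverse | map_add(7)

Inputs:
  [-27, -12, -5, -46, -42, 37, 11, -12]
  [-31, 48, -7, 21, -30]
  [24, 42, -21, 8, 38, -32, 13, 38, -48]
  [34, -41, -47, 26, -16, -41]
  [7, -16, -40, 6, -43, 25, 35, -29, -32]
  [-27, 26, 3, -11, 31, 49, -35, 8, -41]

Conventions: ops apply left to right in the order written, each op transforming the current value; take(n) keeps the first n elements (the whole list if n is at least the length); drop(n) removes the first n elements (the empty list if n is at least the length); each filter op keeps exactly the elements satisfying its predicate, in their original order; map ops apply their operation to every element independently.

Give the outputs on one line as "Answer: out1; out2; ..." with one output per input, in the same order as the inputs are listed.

Execution, op by op:
  [-27, -12, -5, -46, -42, 37, 11, -12] -> [-27, -5, 37, 11] -> [11, 37, -5, -27] -> [18, 44, 2, -20]
  [-31, 48, -7, 21, -30] -> [-31, -7, 21] -> [21, -7, -31] -> [28, 0, -24]
  [24, 42, -21, 8, 38, -32, 13, 38, -48] -> [-21, 13] -> [13, -21] -> [20, -14]
  [34, -41, -47, 26, -16, -41] -> [-41, -47, -41] -> [-41, -47, -41] -> [-34, -40, -34]
  [7, -16, -40, 6, -43, 25, 35, -29, -32] -> [7, -43, 25, 35, -29] -> [-29, 35, 25, -43, 7] -> [-22, 42, 32, -36, 14]
  [-27, 26, 3, -11, 31, 49, -35, 8, -41] -> [-27, 3, -11, 31, 49, -35, -41] -> [-41, -35, 49, 31, -11, 3, -27] -> [-34, -28, 56, 38, -4, 10, -20]

[18, 44, 2, -20]; [28, 0, -24]; [20, -14]; [-34, -40, -34]; [-22, 42, 32, -36, 14]; [-34, -28, 56, 38, -4, 10, -20]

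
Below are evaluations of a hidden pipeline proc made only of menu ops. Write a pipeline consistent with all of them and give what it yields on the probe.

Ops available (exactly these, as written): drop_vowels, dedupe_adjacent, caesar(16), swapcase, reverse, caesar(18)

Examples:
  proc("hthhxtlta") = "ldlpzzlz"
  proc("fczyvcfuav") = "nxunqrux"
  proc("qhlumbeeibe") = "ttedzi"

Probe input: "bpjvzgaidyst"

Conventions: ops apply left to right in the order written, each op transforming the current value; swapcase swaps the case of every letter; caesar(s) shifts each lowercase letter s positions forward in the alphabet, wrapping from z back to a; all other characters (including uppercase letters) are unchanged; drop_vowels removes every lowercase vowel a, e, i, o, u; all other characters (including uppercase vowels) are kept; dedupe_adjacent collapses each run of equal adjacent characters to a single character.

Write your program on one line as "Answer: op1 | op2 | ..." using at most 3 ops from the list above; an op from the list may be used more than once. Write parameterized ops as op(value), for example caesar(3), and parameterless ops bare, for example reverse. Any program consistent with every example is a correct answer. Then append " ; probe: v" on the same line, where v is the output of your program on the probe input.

drop_vowels | reverse | caesar(18) ; probe: "lkqvyrnbht"

Check, running the answer program on each example:
  "hthhxtlta" -> "hthhxtlt" -> "tltxhhth" -> "ldlpzzlz"
  "fczyvcfuav" -> "fczyvcfv" -> "vfcvyzcf" -> "nxunqrux"
  "qhlumbeeibe" -> "qhlmbb" -> "bbmlhq" -> "ttedzi"
  probe: "bpjvzgaidyst" -> "bpjvzgdyst" -> "tsydgzvjpb" -> "lkqvyrnbht"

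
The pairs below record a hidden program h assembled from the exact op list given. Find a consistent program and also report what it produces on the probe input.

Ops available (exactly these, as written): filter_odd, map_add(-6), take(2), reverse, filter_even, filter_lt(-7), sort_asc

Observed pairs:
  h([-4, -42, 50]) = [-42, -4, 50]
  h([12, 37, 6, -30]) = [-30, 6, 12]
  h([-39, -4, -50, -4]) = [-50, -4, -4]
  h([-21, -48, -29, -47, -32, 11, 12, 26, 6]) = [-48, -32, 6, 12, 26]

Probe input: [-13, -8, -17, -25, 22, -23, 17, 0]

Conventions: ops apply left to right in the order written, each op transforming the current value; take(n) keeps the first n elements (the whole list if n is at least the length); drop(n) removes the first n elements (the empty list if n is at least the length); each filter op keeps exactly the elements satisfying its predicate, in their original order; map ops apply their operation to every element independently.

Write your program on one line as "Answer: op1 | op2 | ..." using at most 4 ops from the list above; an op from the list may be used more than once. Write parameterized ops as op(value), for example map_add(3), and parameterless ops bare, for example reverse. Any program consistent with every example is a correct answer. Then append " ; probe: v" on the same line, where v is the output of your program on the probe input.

reverse | sort_asc | filter_even ; probe: [-8, 0, 22]

Check, running the answer program on each example:
  [-4, -42, 50] -> [50, -42, -4] -> [-42, -4, 50] -> [-42, -4, 50]
  [12, 37, 6, -30] -> [-30, 6, 37, 12] -> [-30, 6, 12, 37] -> [-30, 6, 12]
  [-39, -4, -50, -4] -> [-4, -50, -4, -39] -> [-50, -39, -4, -4] -> [-50, -4, -4]
  [-21, -48, -29, -47, -32, 11, 12, 26, 6] -> [6, 26, 12, 11, -32, -47, -29, -48, -21] -> [-48, -47, -32, -29, -21, 6, 11, 12, 26] -> [-48, -32, 6, 12, 26]
  probe: [-13, -8, -17, -25, 22, -23, 17, 0] -> [0, 17, -23, 22, -25, -17, -8, -13] -> [-25, -23, -17, -13, -8, 0, 17, 22] -> [-8, 0, 22]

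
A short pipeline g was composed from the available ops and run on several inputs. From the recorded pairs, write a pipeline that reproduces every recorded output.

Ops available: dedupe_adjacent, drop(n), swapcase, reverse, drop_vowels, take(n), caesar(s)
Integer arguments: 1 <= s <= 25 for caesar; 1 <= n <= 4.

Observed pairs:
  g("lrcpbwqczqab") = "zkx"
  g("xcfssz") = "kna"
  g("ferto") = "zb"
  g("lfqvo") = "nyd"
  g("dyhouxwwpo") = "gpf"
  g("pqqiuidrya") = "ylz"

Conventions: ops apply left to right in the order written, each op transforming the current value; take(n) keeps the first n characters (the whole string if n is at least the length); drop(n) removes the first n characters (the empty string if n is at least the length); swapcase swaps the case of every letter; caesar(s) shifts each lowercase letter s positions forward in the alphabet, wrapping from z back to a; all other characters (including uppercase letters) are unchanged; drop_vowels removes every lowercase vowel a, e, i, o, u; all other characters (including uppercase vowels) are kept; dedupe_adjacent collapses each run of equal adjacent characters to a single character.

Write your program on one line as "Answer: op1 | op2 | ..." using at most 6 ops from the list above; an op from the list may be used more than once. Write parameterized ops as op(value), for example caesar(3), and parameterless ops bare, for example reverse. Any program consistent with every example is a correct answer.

dedupe_adjacent | drop_vowels | caesar(8) | take(4) | drop(1)

Check, running the answer program on each example:
  "lrcpbwqczqab" -> "lrcpbwqczqab" -> "lrcpbwqczqb" -> "tzkxjeykhyj" -> "tzkx" -> "zkx"
  "xcfssz" -> "xcfsz" -> "xcfsz" -> "fknah" -> "fkna" -> "kna"
  "ferto" -> "ferto" -> "frt" -> "nzb" -> "nzb" -> "zb"
  "lfqvo" -> "lfqvo" -> "lfqv" -> "tnyd" -> "tnyd" -> "nyd"
  "dyhouxwwpo" -> "dyhouxwpo" -> "dyhxwp" -> "lgpfex" -> "lgpf" -> "gpf"
  "pqqiuidrya" -> "pqiuidrya" -> "pqdry" -> "xylzg" -> "xylz" -> "ylz"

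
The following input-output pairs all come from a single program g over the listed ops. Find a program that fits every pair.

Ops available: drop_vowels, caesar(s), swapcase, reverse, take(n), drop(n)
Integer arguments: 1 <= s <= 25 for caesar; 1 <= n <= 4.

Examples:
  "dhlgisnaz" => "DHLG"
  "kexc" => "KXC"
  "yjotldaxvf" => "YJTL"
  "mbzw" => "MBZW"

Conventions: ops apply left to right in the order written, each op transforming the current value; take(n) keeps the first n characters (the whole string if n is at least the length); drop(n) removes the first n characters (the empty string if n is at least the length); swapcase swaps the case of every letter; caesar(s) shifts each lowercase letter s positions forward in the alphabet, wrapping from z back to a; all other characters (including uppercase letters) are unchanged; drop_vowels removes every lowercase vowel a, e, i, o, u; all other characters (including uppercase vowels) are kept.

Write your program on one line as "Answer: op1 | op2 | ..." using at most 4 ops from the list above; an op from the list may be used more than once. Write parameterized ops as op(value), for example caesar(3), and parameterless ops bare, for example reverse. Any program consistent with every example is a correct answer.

drop_vowels | take(4) | swapcase

Check, running the answer program on each example:
  "dhlgisnaz" -> "dhlgsnz" -> "dhlg" -> "DHLG"
  "kexc" -> "kxc" -> "kxc" -> "KXC"
  "yjotldaxvf" -> "yjtldxvf" -> "yjtl" -> "YJTL"
  "mbzw" -> "mbzw" -> "mbzw" -> "MBZW"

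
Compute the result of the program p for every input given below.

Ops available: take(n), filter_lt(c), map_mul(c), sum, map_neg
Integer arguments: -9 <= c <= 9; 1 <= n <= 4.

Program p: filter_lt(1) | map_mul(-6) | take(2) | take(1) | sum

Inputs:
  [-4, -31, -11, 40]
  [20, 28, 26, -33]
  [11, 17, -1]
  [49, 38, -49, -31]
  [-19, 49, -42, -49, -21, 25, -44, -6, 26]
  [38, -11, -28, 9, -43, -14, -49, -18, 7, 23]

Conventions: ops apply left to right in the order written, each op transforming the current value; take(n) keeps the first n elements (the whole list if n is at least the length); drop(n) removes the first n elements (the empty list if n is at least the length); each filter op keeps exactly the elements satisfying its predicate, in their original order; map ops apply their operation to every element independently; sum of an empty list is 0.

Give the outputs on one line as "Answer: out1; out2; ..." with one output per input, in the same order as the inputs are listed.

24; 198; 6; 294; 114; 66

Execution, op by op:
  [-4, -31, -11, 40] -> [-4, -31, -11] -> [24, 186, 66] -> [24, 186] -> [24] -> 24
  [20, 28, 26, -33] -> [-33] -> [198] -> [198] -> [198] -> 198
  [11, 17, -1] -> [-1] -> [6] -> [6] -> [6] -> 6
  [49, 38, -49, -31] -> [-49, -31] -> [294, 186] -> [294, 186] -> [294] -> 294
  [-19, 49, -42, -49, -21, 25, -44, -6, 26] -> [-19, -42, -49, -21, -44, -6] -> [114, 252, 294, 126, 264, 36] -> [114, 252] -> [114] -> 114
  [38, -11, -28, 9, -43, -14, -49, -18, 7, 23] -> [-11, -28, -43, -14, -49, -18] -> [66, 168, 258, 84, 294, 108] -> [66, 168] -> [66] -> 66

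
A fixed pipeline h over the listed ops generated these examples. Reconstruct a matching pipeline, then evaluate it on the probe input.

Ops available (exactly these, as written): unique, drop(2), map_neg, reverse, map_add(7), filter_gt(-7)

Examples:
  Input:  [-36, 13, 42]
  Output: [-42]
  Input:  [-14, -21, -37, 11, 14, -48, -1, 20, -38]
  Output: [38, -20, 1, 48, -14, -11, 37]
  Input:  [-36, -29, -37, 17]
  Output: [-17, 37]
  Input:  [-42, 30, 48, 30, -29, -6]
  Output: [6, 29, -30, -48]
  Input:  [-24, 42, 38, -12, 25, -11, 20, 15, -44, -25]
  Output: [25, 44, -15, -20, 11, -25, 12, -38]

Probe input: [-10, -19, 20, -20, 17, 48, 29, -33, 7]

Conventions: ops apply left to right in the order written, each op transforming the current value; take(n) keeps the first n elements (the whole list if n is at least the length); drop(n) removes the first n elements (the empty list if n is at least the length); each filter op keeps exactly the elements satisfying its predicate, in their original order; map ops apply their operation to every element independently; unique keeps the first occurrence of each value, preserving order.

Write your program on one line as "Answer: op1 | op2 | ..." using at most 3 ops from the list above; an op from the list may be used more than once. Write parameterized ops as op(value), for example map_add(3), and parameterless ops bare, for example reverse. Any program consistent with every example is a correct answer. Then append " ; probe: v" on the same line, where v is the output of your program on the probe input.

map_neg | drop(2) | reverse ; probe: [-7, 33, -29, -48, -17, 20, -20]

Check, running the answer program on each example:
  [-36, 13, 42] -> [36, -13, -42] -> [-42] -> [-42]
  [-14, -21, -37, 11, 14, -48, -1, 20, -38] -> [14, 21, 37, -11, -14, 48, 1, -20, 38] -> [37, -11, -14, 48, 1, -20, 38] -> [38, -20, 1, 48, -14, -11, 37]
  [-36, -29, -37, 17] -> [36, 29, 37, -17] -> [37, -17] -> [-17, 37]
  [-42, 30, 48, 30, -29, -6] -> [42, -30, -48, -30, 29, 6] -> [-48, -30, 29, 6] -> [6, 29, -30, -48]
  [-24, 42, 38, -12, 25, -11, 20, 15, -44, -25] -> [24, -42, -38, 12, -25, 11, -20, -15, 44, 25] -> [-38, 12, -25, 11, -20, -15, 44, 25] -> [25, 44, -15, -20, 11, -25, 12, -38]
  probe: [-10, -19, 20, -20, 17, 48, 29, -33, 7] -> [10, 19, -20, 20, -17, -48, -29, 33, -7] -> [-20, 20, -17, -48, -29, 33, -7] -> [-7, 33, -29, -48, -17, 20, -20]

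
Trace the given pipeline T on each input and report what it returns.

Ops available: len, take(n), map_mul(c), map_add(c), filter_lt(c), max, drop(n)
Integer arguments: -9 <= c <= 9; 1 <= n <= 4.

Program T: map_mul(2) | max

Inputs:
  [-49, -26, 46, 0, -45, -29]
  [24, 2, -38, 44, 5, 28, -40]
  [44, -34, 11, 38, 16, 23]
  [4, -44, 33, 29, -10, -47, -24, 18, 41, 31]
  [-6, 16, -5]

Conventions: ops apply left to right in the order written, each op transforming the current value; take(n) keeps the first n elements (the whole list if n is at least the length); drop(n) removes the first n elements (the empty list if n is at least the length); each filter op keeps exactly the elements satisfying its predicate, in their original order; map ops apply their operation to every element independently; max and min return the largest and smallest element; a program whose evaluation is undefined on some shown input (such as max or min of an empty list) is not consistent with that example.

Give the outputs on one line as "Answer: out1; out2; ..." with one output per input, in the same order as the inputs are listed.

92; 88; 88; 82; 32

Execution, op by op:
  [-49, -26, 46, 0, -45, -29] -> [-98, -52, 92, 0, -90, -58] -> 92
  [24, 2, -38, 44, 5, 28, -40] -> [48, 4, -76, 88, 10, 56, -80] -> 88
  [44, -34, 11, 38, 16, 23] -> [88, -68, 22, 76, 32, 46] -> 88
  [4, -44, 33, 29, -10, -47, -24, 18, 41, 31] -> [8, -88, 66, 58, -20, -94, -48, 36, 82, 62] -> 82
  [-6, 16, -5] -> [-12, 32, -10] -> 32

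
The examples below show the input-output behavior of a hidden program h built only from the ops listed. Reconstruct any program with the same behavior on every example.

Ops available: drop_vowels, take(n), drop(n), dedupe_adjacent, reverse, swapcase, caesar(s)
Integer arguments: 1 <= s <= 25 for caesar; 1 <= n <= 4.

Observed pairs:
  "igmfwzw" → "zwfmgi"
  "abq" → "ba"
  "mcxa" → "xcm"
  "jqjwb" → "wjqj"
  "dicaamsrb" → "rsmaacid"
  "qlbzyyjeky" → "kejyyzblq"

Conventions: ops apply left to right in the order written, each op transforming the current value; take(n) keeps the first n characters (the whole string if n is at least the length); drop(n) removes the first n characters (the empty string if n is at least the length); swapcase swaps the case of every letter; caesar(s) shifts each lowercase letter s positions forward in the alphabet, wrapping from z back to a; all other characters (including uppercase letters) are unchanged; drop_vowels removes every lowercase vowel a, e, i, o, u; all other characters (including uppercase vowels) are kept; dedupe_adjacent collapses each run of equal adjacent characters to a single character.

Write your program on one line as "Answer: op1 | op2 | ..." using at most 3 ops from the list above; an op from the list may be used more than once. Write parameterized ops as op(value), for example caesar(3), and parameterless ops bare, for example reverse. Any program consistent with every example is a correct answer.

reverse | drop(1)

Check, running the answer program on each example:
  "igmfwzw" -> "wzwfmgi" -> "zwfmgi"
  "abq" -> "qba" -> "ba"
  "mcxa" -> "axcm" -> "xcm"
  "jqjwb" -> "bwjqj" -> "wjqj"
  "dicaamsrb" -> "brsmaacid" -> "rsmaacid"
  "qlbzyyjeky" -> "ykejyyzblq" -> "kejyyzblq"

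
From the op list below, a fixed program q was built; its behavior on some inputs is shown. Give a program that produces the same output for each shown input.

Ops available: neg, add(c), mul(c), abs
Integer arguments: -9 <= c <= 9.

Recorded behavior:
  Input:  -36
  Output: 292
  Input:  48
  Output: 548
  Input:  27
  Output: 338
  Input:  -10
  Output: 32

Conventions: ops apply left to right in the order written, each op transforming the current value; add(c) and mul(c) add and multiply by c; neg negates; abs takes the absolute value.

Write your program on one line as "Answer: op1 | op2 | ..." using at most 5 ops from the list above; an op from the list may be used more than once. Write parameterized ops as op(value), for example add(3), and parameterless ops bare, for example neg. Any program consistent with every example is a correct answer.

add(5) | mul(5) | add(9) | abs | mul(2)

Check, running the answer program on each example:
  -36 -> -31 -> -155 -> -146 -> 146 -> 292
  48 -> 53 -> 265 -> 274 -> 274 -> 548
  27 -> 32 -> 160 -> 169 -> 169 -> 338
  -10 -> -5 -> -25 -> -16 -> 16 -> 32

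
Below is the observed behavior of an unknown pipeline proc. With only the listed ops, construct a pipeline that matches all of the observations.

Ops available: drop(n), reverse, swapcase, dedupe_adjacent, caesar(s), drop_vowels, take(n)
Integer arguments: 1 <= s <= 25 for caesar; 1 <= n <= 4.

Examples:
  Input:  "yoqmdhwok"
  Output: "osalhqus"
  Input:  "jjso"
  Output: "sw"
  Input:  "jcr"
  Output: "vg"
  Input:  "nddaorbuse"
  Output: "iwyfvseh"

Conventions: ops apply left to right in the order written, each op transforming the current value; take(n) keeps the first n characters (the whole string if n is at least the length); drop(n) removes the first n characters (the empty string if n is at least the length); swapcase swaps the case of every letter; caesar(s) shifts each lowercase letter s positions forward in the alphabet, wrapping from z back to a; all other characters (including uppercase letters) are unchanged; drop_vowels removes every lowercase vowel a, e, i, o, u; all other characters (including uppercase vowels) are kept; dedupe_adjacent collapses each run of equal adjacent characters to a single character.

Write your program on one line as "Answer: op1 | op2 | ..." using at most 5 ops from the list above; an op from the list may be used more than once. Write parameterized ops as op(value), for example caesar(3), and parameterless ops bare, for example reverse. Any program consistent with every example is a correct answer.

caesar(7) | caesar(23) | dedupe_adjacent | drop(1) | reverse

Check, running the answer program on each example:
  "yoqmdhwok" -> "fvxtkodvr" -> "csuqhlaso" -> "csuqhlaso" -> "suqhlaso" -> "osalhqus"
  "jjso" -> "qqzv" -> "nnws" -> "nws" -> "ws" -> "sw"
  "jcr" -> "qjy" -> "ngv" -> "ngv" -> "gv" -> "vg"
  "nddaorbuse" -> "ukkhvyibzl" -> "rhhesvfywi" -> "rhesvfywi" -> "hesvfywi" -> "iwyfvseh"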